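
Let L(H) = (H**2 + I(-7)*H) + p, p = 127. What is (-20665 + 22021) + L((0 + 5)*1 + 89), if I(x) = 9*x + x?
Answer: 3739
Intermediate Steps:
I(x) = 10*x
L(H) = 127 + H**2 - 70*H (L(H) = (H**2 + (10*(-7))*H) + 127 = (H**2 - 70*H) + 127 = 127 + H**2 - 70*H)
(-20665 + 22021) + L((0 + 5)*1 + 89) = (-20665 + 22021) + (127 + ((0 + 5)*1 + 89)**2 - 70*((0 + 5)*1 + 89)) = 1356 + (127 + (5*1 + 89)**2 - 70*(5*1 + 89)) = 1356 + (127 + (5 + 89)**2 - 70*(5 + 89)) = 1356 + (127 + 94**2 - 70*94) = 1356 + (127 + 8836 - 6580) = 1356 + 2383 = 3739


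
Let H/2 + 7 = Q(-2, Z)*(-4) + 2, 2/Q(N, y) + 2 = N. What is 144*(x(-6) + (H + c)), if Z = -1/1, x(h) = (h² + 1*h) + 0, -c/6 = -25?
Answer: 25056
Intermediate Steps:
c = 150 (c = -6*(-25) = 150)
x(h) = h + h² (x(h) = (h² + h) + 0 = (h + h²) + 0 = h + h²)
Z = -1 (Z = -1*1 = -1)
Q(N, y) = 2/(-2 + N)
H = -6 (H = -14 + 2*((2/(-2 - 2))*(-4) + 2) = -14 + 2*((2/(-4))*(-4) + 2) = -14 + 2*((2*(-¼))*(-4) + 2) = -14 + 2*(-½*(-4) + 2) = -14 + 2*(2 + 2) = -14 + 2*4 = -14 + 8 = -6)
144*(x(-6) + (H + c)) = 144*(-6*(1 - 6) + (-6 + 150)) = 144*(-6*(-5) + 144) = 144*(30 + 144) = 144*174 = 25056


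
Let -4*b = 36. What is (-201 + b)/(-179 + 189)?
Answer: -21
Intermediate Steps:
b = -9 (b = -¼*36 = -9)
(-201 + b)/(-179 + 189) = (-201 - 9)/(-179 + 189) = -210/10 = -210*⅒ = -21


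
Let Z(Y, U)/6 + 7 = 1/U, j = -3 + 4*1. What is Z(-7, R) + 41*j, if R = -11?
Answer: -17/11 ≈ -1.5455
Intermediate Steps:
j = 1 (j = -3 + 4 = 1)
Z(Y, U) = -42 + 6/U
Z(-7, R) + 41*j = (-42 + 6/(-11)) + 41*1 = (-42 + 6*(-1/11)) + 41 = (-42 - 6/11) + 41 = -468/11 + 41 = -17/11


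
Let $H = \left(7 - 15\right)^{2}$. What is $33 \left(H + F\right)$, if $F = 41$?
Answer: $3465$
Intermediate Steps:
$H = 64$ ($H = \left(7 - 15\right)^{2} = \left(-8\right)^{2} = 64$)
$33 \left(H + F\right) = 33 \left(64 + 41\right) = 33 \cdot 105 = 3465$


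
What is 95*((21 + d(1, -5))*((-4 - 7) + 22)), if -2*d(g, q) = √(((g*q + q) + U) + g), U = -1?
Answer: 21945 - 1045*I*√10/2 ≈ 21945.0 - 1652.3*I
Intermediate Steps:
d(g, q) = -√(-1 + g + q + g*q)/2 (d(g, q) = -√(((g*q + q) - 1) + g)/2 = -√(((q + g*q) - 1) + g)/2 = -√((-1 + q + g*q) + g)/2 = -√(-1 + g + q + g*q)/2)
95*((21 + d(1, -5))*((-4 - 7) + 22)) = 95*((21 - √(-1 + 1 - 5 + 1*(-5))/2)*((-4 - 7) + 22)) = 95*((21 - √(-1 + 1 - 5 - 5)/2)*(-11 + 22)) = 95*((21 - I*√10/2)*11) = 95*(231 - 11*I*√10/2) = 21945 - 1045*I*√10/2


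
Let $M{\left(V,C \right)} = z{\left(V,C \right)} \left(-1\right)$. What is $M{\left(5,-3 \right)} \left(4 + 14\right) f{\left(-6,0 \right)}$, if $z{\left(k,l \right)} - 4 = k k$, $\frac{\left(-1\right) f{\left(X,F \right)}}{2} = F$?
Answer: $0$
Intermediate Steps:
$f{\left(X,F \right)} = - 2 F$
$z{\left(k,l \right)} = 4 + k^{2}$ ($z{\left(k,l \right)} = 4 + k k = 4 + k^{2}$)
$M{\left(V,C \right)} = -4 - V^{2}$ ($M{\left(V,C \right)} = \left(4 + V^{2}\right) \left(-1\right) = -4 - V^{2}$)
$M{\left(5,-3 \right)} \left(4 + 14\right) f{\left(-6,0 \right)} = \left(-4 - 5^{2}\right) \left(4 + 14\right) \left(\left(-2\right) 0\right) = \left(-4 - 25\right) 18 \cdot 0 = \left(-29\right) 18 \cdot 0 = \left(-522\right) 0 = 0$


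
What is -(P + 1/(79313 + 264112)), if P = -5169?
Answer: 1775163824/343425 ≈ 5169.0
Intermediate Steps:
-(P + 1/(79313 + 264112)) = -(-5169 + 1/(79313 + 264112)) = -(-5169 + 1/343425) = -1*(-1775163824/343425) = 1775163824/343425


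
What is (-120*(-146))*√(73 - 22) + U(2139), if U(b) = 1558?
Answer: 1558 + 17520*√51 ≈ 1.2668e+5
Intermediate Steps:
(-120*(-146))*√(73 - 22) + U(2139) = (-120*(-146))*√(73 - 22) + 1558 = 17520*√51 + 1558 = 1558 + 17520*√51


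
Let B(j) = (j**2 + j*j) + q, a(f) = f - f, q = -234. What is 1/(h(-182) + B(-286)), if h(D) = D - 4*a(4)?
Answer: 1/163176 ≈ 6.1283e-6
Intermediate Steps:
a(f) = 0
B(j) = -234 + 2*j**2 (B(j) = (j**2 + j*j) - 234 = (j**2 + j**2) - 234 = 2*j**2 - 234 = -234 + 2*j**2)
h(D) = D (h(D) = D - 4*0 = D + 0 = D)
1/(h(-182) + B(-286)) = 1/(-182 + (-234 + 2*(-286)**2)) = 1/(-182 + (-234 + 2*81796)) = 1/(-182 + (-234 + 163592)) = 1/(-182 + 163358) = 1/163176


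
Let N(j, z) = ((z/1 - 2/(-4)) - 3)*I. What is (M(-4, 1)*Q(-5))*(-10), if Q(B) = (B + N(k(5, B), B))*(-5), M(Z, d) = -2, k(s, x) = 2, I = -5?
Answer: -3250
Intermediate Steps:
N(j, z) = 25/2 - 5*z (N(j, z) = ((z/1 - 2/(-4)) - 3)*(-5) = ((z*1 - 2*(-1/4)) - 3)*(-5) = ((z + 1/2) - 3)*(-5) = ((1/2 + z) - 3)*(-5) = (-5/2 + z)*(-5) = 25/2 - 5*z)
Q(B) = -125/2 + 20*B (Q(B) = (B + (25/2 - 5*B))*(-5) = (25/2 - 4*B)*(-5) = -125/2 + 20*B)
(M(-4, 1)*Q(-5))*(-10) = -2*(-125/2 + 20*(-5))*(-10) = -2*(-125/2 - 100)*(-10) = -2*(-325/2)*(-10) = 325*(-10) = -3250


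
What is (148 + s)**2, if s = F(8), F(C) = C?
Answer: 24336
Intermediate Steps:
s = 8
(148 + s)**2 = (148 + 8)**2 = 156**2 = 24336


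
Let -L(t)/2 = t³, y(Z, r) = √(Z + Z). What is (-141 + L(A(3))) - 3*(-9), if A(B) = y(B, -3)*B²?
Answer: -114 - 8748*√6 ≈ -21542.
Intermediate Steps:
y(Z, r) = √2*√Z (y(Z, r) = √(2*Z) = √2*√Z)
A(B) = √2*B^(5/2) (A(B) = (√2*√B)*B² = √2*B^(5/2))
L(t) = -2*t³
(-141 + L(A(3))) - 3*(-9) = (-141 - 2*4374*√6) - 3*(-9) = (-141 - 2*4374*√6) + 27 = (-141 - 8748*√6) + 27 = -114 - 8748*√6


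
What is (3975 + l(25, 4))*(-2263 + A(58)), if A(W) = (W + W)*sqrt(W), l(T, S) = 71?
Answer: -9156098 + 469336*sqrt(58) ≈ -5.5817e+6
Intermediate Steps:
A(W) = 2*W**(3/2) (A(W) = (2*W)*sqrt(W) = 2*W**(3/2))
(3975 + l(25, 4))*(-2263 + A(58)) = (3975 + 71)*(-2263 + 2*58**(3/2)) = 4046*(-2263 + 2*(58*sqrt(58))) = 4046*(-2263 + 116*sqrt(58)) = -9156098 + 469336*sqrt(58)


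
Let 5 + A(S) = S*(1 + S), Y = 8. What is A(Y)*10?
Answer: 670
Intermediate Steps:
A(S) = -5 + S*(1 + S)
A(Y)*10 = (-5 + 8 + 8**2)*10 = (-5 + 8 + 64)*10 = 67*10 = 670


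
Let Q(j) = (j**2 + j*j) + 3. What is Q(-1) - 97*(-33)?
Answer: 3206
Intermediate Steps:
Q(j) = 3 + 2*j**2 (Q(j) = (j**2 + j**2) + 3 = 2*j**2 + 3 = 3 + 2*j**2)
Q(-1) - 97*(-33) = (3 + 2*(-1)**2) - 97*(-33) = (3 + 2*1) + 3201 = (3 + 2) + 3201 = 5 + 3201 = 3206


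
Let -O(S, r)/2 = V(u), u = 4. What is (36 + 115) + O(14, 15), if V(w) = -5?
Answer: 161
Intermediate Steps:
O(S, r) = 10 (O(S, r) = -2*(-5) = 10)
(36 + 115) + O(14, 15) = (36 + 115) + 10 = 151 + 10 = 161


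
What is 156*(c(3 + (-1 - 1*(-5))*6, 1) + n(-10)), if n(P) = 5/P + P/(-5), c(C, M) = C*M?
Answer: 4446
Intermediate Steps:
n(P) = 5/P - P/5 (n(P) = 5/P + P*(-⅕) = 5/P - P/5)
156*(c(3 + (-1 - 1*(-5))*6, 1) + n(-10)) = 156*((3 + (-1 - 1*(-5))*6)*1 + (5/(-10) - ⅕*(-10))) = 156*((3 + (-1 + 5)*6)*1 + (5*(-⅒) + 2)) = 156*((3 + 4*6)*1 + (-½ + 2)) = 156*((3 + 24)*1 + 3/2) = 156*(27*1 + 3/2) = 156*(27 + 3/2) = 156*(57/2) = 4446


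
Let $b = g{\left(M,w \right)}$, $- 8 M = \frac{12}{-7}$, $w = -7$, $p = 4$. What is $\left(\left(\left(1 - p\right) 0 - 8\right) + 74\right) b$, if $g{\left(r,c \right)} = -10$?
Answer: $-660$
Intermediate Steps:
$M = \frac{3}{14}$ ($M = - \frac{12 \frac{1}{-7}}{8} = - \frac{12 \left(- \frac{1}{7}\right)}{8} = \left(- \frac{1}{8}\right) \left(- \frac{12}{7}\right) = \frac{3}{14} \approx 0.21429$)
$b = -10$
$\left(\left(\left(1 - p\right) 0 - 8\right) + 74\right) b = \left(\left(\left(1 - 4\right) 0 - 8\right) + 74\right) \left(-10\right) = \left(\left(\left(-3\right) 0 - 8\right) + 74\right) \left(-10\right) = \left(\left(0 - 8\right) + 74\right) \left(-10\right) = \left(-8 + 74\right) \left(-10\right) = 66 \left(-10\right) = -660$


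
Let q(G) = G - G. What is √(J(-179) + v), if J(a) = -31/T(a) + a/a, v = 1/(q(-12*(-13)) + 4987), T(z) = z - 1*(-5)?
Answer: √887269914642/867738 ≈ 1.0855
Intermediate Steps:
T(z) = 5 + z (T(z) = z + 5 = 5 + z)
q(G) = 0
v = 1/4987 (v = 1/(0 + 4987) = 1/4987 ≈ 0.00020052)
J(a) = 1 - 31/(5 + a) (J(a) = -31/(5 + a) + a/a = -31/(5 + a) + 1 = 1 - 31/(5 + a))
√(J(-179) + v) = √((-26 - 179)/(5 - 179) + 1/4987) = √(-205/(-174) + 1/4987) = √(-1/174*(-205) + 1/4987) = √(205/174 + 1/4987) = √(1022509/867738) = √887269914642/867738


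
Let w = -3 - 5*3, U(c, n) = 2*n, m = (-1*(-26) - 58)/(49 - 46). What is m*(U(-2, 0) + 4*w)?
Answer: 768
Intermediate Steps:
m = -32/3 (m = (26 - 58)/3 = -32*⅓ = -32/3 ≈ -10.667)
w = -18 (w = -3 - 15 = -18)
m*(U(-2, 0) + 4*w) = -32*(2*0 + 4*(-18))/3 = -32*(0 - 72)/3 = -32/3*(-72) = 768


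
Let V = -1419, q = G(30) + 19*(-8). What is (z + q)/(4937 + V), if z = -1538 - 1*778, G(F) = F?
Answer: -1219/1759 ≈ -0.69301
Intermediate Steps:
q = -122 (q = 30 + 19*(-8) = 30 - 152 = -122)
z = -2316 (z = -1538 - 778 = -2316)
(z + q)/(4937 + V) = (-2316 - 122)/(4937 - 1419) = -2438/3518 = -2438*1/3518 = -1219/1759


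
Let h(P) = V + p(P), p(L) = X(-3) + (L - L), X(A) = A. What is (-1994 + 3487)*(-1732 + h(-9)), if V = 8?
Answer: -2578411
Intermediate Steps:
p(L) = -3 (p(L) = -3 + (L - L) = -3 + 0 = -3)
h(P) = 5 (h(P) = 8 - 3 = 5)
(-1994 + 3487)*(-1732 + h(-9)) = (-1994 + 3487)*(-1732 + 5) = 1493*(-1727) = -2578411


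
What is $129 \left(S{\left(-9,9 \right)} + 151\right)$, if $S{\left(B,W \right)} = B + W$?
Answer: $19479$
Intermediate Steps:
$129 \left(S{\left(-9,9 \right)} + 151\right) = 129 \left(\left(-9 + 9\right) + 151\right) = 129 \left(0 + 151\right) = 129 \cdot 151 = 19479$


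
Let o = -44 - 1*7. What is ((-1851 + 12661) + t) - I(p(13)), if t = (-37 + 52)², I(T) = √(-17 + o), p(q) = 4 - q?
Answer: 11035 - 2*I*√17 ≈ 11035.0 - 8.2462*I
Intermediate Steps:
o = -51 (o = -44 - 7 = -51)
I(T) = 2*I*√17 (I(T) = √(-17 - 51) = √(-68) = 2*I*√17)
t = 225 (t = 15² = 225)
((-1851 + 12661) + t) - I(p(13)) = ((-1851 + 12661) + 225) - 2*I*√17 = (10810 + 225) - 2*I*√17 = 11035 - 2*I*√17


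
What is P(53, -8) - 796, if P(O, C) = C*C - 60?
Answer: -792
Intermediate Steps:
P(O, C) = -60 + C² (P(O, C) = C² - 60 = -60 + C²)
P(53, -8) - 796 = (-60 + (-8)²) - 796 = (-60 + 64) - 796 = 4 - 796 = -792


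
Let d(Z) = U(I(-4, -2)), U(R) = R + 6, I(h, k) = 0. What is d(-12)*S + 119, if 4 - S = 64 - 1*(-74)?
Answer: -685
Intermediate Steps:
U(R) = 6 + R
d(Z) = 6 (d(Z) = 6 + 0 = 6)
S = -134 (S = 4 - (64 - 1*(-74)) = 4 - (64 + 74) = 4 - 1*138 = 4 - 138 = -134)
d(-12)*S + 119 = 6*(-134) + 119 = -804 + 119 = -685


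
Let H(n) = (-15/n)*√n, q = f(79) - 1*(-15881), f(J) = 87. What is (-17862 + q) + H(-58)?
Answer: -1894 + 15*I*√58/58 ≈ -1894.0 + 1.9696*I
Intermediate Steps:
q = 15968 (q = 87 - 1*(-15881) = 87 + 15881 = 15968)
H(n) = -15/√n
(-17862 + q) + H(-58) = (-17862 + 15968) - (-15)*I*√58/58 = -1894 - (-15)*I*√58/58 = -1894 + 15*I*√58/58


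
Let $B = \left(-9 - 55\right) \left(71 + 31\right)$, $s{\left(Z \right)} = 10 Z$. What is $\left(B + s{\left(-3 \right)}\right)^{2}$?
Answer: $43007364$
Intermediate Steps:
$B = -6528$ ($B = \left(-64\right) 102 = -6528$)
$\left(B + s{\left(-3 \right)}\right)^{2} = \left(-6528 + 10 \left(-3\right)\right)^{2} = \left(-6528 - 30\right)^{2} = \left(-6558\right)^{2} = 43007364$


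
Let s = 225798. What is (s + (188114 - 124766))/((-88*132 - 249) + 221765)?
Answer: 144573/104950 ≈ 1.3775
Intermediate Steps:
(s + (188114 - 124766))/((-88*132 - 249) + 221765) = (225798 + (188114 - 124766))/((-88*132 - 249) + 221765) = (225798 + 63348)/((-11616 - 249) + 221765) = 289146/(-11865 + 221765) = 289146/209900 = 289146*(1/209900) = 144573/104950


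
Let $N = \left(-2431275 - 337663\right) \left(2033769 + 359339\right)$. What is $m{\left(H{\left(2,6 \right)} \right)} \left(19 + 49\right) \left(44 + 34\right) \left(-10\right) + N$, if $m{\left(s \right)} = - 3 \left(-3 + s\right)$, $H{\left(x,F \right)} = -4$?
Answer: $-6626368793144$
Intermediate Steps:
$m{\left(s \right)} = 9 - 3 s$
$N = -6626367679304$ ($N = \left(-2768938\right) 2393108 = -6626367679304$)
$m{\left(H{\left(2,6 \right)} \right)} \left(19 + 49\right) \left(44 + 34\right) \left(-10\right) + N = \left(9 - -12\right) \left(19 + 49\right) \left(44 + 34\right) \left(-10\right) - 6626367679304 = \left(9 + 12\right) 68 \cdot 78 \left(-10\right) - 6626367679304 = 21 \cdot 5304 \left(-10\right) - 6626367679304 = 111384 \left(-10\right) - 6626367679304 = -1113840 - 6626367679304 = -6626368793144$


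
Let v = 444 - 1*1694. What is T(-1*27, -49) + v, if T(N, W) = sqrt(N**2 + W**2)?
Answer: -1250 + sqrt(3130) ≈ -1194.1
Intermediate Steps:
v = -1250 (v = 444 - 1694 = -1250)
T(-1*27, -49) + v = sqrt((-1*27)**2 + (-49)**2) - 1250 = sqrt((-27)**2 + 2401) - 1250 = sqrt(729 + 2401) - 1250 = sqrt(3130) - 1250 = -1250 + sqrt(3130)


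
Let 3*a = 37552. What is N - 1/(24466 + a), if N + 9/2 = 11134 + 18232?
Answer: 1628829211/55475 ≈ 29362.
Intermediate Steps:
a = 37552/3 (a = (⅓)*37552 = 37552/3 ≈ 12517.)
N = 58723/2 (N = -9/2 + (11134 + 18232) = -9/2 + 29366 = 58723/2 ≈ 29362.)
N - 1/(24466 + a) = 58723/2 - 1/(24466 + 37552/3) = 58723/2 - 1/110950/3 = 58723/2 - 1*3/110950 = 58723/2 - 3/110950 = 1628829211/55475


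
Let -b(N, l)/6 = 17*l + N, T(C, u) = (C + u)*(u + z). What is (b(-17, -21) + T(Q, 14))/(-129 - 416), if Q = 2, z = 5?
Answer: -2548/545 ≈ -4.6752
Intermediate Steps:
T(C, u) = (5 + u)*(C + u) (T(C, u) = (C + u)*(u + 5) = (C + u)*(5 + u) = (5 + u)*(C + u))
b(N, l) = -102*l - 6*N (b(N, l) = -6*(17*l + N) = -6*(N + 17*l) = -102*l - 6*N)
(b(-17, -21) + T(Q, 14))/(-129 - 416) = ((-102*(-21) - 6*(-17)) + (14**2 + 5*2 + 5*14 + 2*14))/(-129 - 416) = ((2142 + 102) + (196 + 10 + 70 + 28))/(-545) = (2244 + 304)*(-1/545) = 2548*(-1/545) = -2548/545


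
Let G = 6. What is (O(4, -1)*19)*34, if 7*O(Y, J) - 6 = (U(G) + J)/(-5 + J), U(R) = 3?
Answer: 10982/21 ≈ 522.95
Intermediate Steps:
O(Y, J) = 6/7 + (3 + J)/(7*(-5 + J)) (O(Y, J) = 6/7 + ((3 + J)/(-5 + J))/7 = 6/7 + (3 + J)/(7*(-5 + J)))
(O(4, -1)*19)*34 = (((-27/7 - 1)/(-5 - 1))*19)*34 = ((-34/7/(-6))*19)*34 = (-⅙*(-34/7)*19)*34 = ((17/21)*19)*34 = (323/21)*34 = 10982/21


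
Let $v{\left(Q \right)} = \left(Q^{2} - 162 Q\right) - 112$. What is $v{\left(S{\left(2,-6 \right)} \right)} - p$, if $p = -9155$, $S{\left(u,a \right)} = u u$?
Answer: $8411$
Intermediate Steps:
$S{\left(u,a \right)} = u^{2}$
$v{\left(Q \right)} = -112 + Q^{2} - 162 Q$
$v{\left(S{\left(2,-6 \right)} \right)} - p = \left(-112 + \left(2^{2}\right)^{2} - 162 \cdot 2^{2}\right) - -9155 = \left(-112 + 4^{2} - 648\right) + 9155 = \left(-112 + 16 - 648\right) + 9155 = -744 + 9155 = 8411$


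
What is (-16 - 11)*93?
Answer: -2511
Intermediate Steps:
(-16 - 11)*93 = -27*93 = -2511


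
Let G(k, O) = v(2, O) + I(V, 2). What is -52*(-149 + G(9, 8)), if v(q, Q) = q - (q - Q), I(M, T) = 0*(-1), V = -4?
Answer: 7332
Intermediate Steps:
I(M, T) = 0
v(q, Q) = Q (v(q, Q) = q + (Q - q) = Q)
G(k, O) = O (G(k, O) = O + 0 = O)
-52*(-149 + G(9, 8)) = -52*(-149 + 8) = -52*(-141) = 7332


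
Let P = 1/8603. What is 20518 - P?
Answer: 176516353/8603 ≈ 20518.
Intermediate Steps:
P = 1/8603 ≈ 0.00011624
20518 - P = 20518 - 1*1/8603 = 20518 - 1/8603 = 176516353/8603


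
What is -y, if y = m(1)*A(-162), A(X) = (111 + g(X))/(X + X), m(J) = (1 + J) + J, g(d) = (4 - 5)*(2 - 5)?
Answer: 19/18 ≈ 1.0556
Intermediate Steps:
g(d) = 3 (g(d) = -1*(-3) = 3)
m(J) = 1 + 2*J
A(X) = 57/X (A(X) = (111 + 3)/(X + X) = 114/((2*X)) = 114*(1/(2*X)) = 57/X)
y = -19/18 (y = (1 + 2*1)*(57/(-162)) = (1 + 2)*(57*(-1/162)) = 3*(-19/54) = -19/18 ≈ -1.0556)
-y = -1*(-19/18) = 19/18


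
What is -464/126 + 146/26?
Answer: 1583/819 ≈ 1.9328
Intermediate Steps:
-464/126 + 146/26 = -464*1/126 + 146*(1/26) = -232/63 + 73/13 = 1583/819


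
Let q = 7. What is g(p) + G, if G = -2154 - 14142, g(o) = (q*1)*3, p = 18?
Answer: -16275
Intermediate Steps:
g(o) = 21 (g(o) = (7*1)*3 = 7*3 = 21)
G = -16296
g(p) + G = 21 - 16296 = -16275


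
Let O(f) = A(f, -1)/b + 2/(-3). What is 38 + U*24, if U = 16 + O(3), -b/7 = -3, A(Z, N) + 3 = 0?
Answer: 2818/7 ≈ 402.57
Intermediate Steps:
A(Z, N) = -3 (A(Z, N) = -3 + 0 = -3)
b = 21 (b = -7*(-3) = 21)
O(f) = -17/21 (O(f) = -3/21 + 2/(-3) = -3*1/21 + 2*(-1/3) = -1/7 - 2/3 = -17/21)
U = 319/21 (U = 16 - 17/21 = 319/21 ≈ 15.190)
38 + U*24 = 38 + (319/21)*24 = 38 + 2552/7 = 2818/7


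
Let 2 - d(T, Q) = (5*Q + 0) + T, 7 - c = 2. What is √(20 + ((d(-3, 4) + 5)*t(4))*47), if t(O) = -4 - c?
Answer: 5*√170 ≈ 65.192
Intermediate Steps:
c = 5 (c = 7 - 1*2 = 7 - 2 = 5)
t(O) = -9 (t(O) = -4 - 1*5 = -4 - 5 = -9)
d(T, Q) = 2 - T - 5*Q (d(T, Q) = 2 - ((5*Q + 0) + T) = 2 - (5*Q + T) = 2 - (T + 5*Q) = 2 + (-T - 5*Q) = 2 - T - 5*Q)
√(20 + ((d(-3, 4) + 5)*t(4))*47) = √(20 + (((2 - 1*(-3) - 5*4) + 5)*(-9))*47) = √(20 + (((2 + 3 - 20) + 5)*(-9))*47) = √(20 + ((-15 + 5)*(-9))*47) = √(20 - 10*(-9)*47) = √(20 + 90*47) = √(20 + 4230) = √4250 = 5*√170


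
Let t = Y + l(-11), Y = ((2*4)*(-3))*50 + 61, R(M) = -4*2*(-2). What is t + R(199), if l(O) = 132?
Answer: -991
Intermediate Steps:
R(M) = 16 (R(M) = -8*(-2) = 16)
Y = -1139 (Y = (8*(-3))*50 + 61 = -24*50 + 61 = -1200 + 61 = -1139)
t = -1007 (t = -1139 + 132 = -1007)
t + R(199) = -1007 + 16 = -991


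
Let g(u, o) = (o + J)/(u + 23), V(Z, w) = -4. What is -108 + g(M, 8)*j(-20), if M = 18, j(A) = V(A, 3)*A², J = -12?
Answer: 1972/41 ≈ 48.098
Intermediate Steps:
j(A) = -4*A²
g(u, o) = (-12 + o)/(23 + u) (g(u, o) = (o - 12)/(u + 23) = (-12 + o)/(23 + u))
-108 + g(M, 8)*j(-20) = -108 + ((-12 + 8)/(23 + 18))*(-4*(-20)²) = -108 + (-4/41)*(-4*400) = -108 + ((1/41)*(-4))*(-1600) = -108 - 4/41*(-1600) = -108 + 6400/41 = 1972/41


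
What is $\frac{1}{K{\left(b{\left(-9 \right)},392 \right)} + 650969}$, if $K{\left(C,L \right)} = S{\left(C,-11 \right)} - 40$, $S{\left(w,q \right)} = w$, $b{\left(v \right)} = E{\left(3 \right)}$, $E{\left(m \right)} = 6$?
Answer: $\frac{1}{650935} \approx 1.5363 \cdot 10^{-6}$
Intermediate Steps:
$b{\left(v \right)} = 6$
$K{\left(C,L \right)} = -40 + C$ ($K{\left(C,L \right)} = C - 40 = -40 + C$)
$\frac{1}{K{\left(b{\left(-9 \right)},392 \right)} + 650969} = \frac{1}{\left(-40 + 6\right) + 650969} = \frac{1}{-34 + 650969} = \frac{1}{650935}$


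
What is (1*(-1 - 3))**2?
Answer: 16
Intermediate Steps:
(1*(-1 - 3))**2 = (1*(-4))**2 = (-4)**2 = 16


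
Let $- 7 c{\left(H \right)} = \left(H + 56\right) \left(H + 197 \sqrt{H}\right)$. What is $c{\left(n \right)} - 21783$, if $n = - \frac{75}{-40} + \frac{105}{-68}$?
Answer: $- \frac{2820633321}{129472} - \frac{4527651 \sqrt{170}}{64736} \approx -22698.0$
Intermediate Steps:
$n = \frac{45}{136}$ ($n = \left(-75\right) \left(- \frac{1}{40}\right) + 105 \left(- \frac{1}{68}\right) = \frac{15}{8} - \frac{105}{68} = \frac{45}{136} \approx 0.33088$)
$c{\left(H \right)} = - \frac{\left(56 + H\right) \left(H + 197 \sqrt{H}\right)}{7}$ ($c{\left(H \right)} = - \frac{\left(H + 56\right) \left(H + 197 \sqrt{H}\right)}{7} = - \frac{\left(56 + H\right) \left(H + 197 \sqrt{H}\right)}{7}$)
$c{\left(n \right)} - 21783 = \left(- 1576 \sqrt{\frac{45}{136}} - \frac{45}{17} - \frac{197 \left(\frac{45}{136}\right)^{\frac{3}{2}}}{7} - \frac{\left(\frac{45}{136}\right)^{2}}{7}\right) - 21783 = \left(- 1576 \frac{3 \sqrt{170}}{68} - \frac{45}{17} - \frac{197 \frac{135 \sqrt{170}}{9248}}{7} - \frac{2025}{129472}\right) - 21783 = \left(- \frac{1182 \sqrt{170}}{17} - \frac{45}{17} - \frac{26595 \sqrt{170}}{64736} - \frac{2025}{129472}\right) - 21783 = \left(- \frac{344745}{129472} - \frac{4527651 \sqrt{170}}{64736}\right) - 21783 = - \frac{2820633321}{129472} - \frac{4527651 \sqrt{170}}{64736}$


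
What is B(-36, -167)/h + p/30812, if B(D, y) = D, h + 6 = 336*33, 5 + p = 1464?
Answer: 2509901/56909764 ≈ 0.044103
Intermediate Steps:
p = 1459 (p = -5 + 1464 = 1459)
h = 11082 (h = -6 + 336*33 = -6 + 11088 = 11082)
B(-36, -167)/h + p/30812 = -36/11082 + 1459/30812 = -36*1/11082 + 1459*(1/30812) = -6/1847 + 1459/30812 = 2509901/56909764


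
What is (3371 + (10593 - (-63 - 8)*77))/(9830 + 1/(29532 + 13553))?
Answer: 837184635/423525551 ≈ 1.9767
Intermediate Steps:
(3371 + (10593 - (-63 - 8)*77))/(9830 + 1/(29532 + 13553)) = (3371 + (10593 - (-71)*77))/(9830 + 1/43085) = (3371 + (10593 - 1*(-5467)))/(9830 + 1/43085) = (3371 + (10593 + 5467))/(423525551/43085) = (3371 + 16060)*(43085/423525551) = 19431*(43085/423525551) = 837184635/423525551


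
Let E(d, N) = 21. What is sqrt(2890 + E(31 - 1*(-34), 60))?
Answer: sqrt(2911) ≈ 53.954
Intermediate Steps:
sqrt(2890 + E(31 - 1*(-34), 60)) = sqrt(2890 + 21) = sqrt(2911)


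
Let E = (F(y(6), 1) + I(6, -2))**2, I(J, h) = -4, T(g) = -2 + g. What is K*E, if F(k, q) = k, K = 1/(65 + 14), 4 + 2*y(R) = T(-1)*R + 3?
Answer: 729/316 ≈ 2.3070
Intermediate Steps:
y(R) = -1/2 - 3*R/2 (y(R) = -2 + ((-2 - 1)*R + 3)/2 = -2 + (-3*R + 3)/2 = -2 + (3 - 3*R)/2 = -2 + (3/2 - 3*R/2) = -1/2 - 3*R/2)
K = 1/79 ≈ 0.012658
E = 729/4 (E = ((-1/2 - 3/2*6) - 4)**2 = ((-1/2 - 9) - 4)**2 = (-19/2 - 4)**2 = (-27/2)**2 = 729/4 ≈ 182.25)
K*E = (1/79)*(729/4) = 729/316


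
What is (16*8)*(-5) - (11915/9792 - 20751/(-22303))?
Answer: -140239158677/218390976 ≈ -642.15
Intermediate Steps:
(16*8)*(-5) - (11915/9792 - 20751/(-22303)) = 128*(-5) - (11915*(1/9792) - 20751*(-1/22303)) = -640 - (11915/9792 + 20751/22303) = -640 - 1*468934037/218390976 = -640 - 468934037/218390976 = -140239158677/218390976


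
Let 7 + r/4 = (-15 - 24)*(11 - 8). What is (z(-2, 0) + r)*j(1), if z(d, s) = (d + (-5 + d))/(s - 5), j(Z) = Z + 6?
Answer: -17297/5 ≈ -3459.4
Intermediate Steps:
j(Z) = 6 + Z
r = -496 (r = -28 + 4*((-15 - 24)*(11 - 8)) = -28 + 4*(-39*3) = -28 + 4*(-117) = -28 - 468 = -496)
z(d, s) = (-5 + 2*d)/(-5 + s)
(z(-2, 0) + r)*j(1) = ((-5 + 2*(-2))/(-5 + 0) - 496)*(6 + 1) = ((-5 - 4)/(-5) - 496)*7 = (-⅕*(-9) - 496)*7 = (9/5 - 496)*7 = -2471/5*7 = -17297/5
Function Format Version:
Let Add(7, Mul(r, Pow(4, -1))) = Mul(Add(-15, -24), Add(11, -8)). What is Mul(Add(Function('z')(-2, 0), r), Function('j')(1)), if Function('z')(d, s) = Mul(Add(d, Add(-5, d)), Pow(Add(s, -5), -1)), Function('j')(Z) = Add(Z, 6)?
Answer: Rational(-17297, 5) ≈ -3459.4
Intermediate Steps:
Function('j')(Z) = Add(6, Z)
r = -496 (r = Add(-28, Mul(4, Mul(Add(-15, -24), Add(11, -8)))) = Add(-28, Mul(4, Mul(-39, 3))) = Add(-28, Mul(4, -117)) = Add(-28, -468) = -496)
Function('z')(d, s) = Mul(Pow(Add(-5, s), -1), Add(-5, Mul(2, d))) (Function('z')(d, s) = Mul(Add(-5, Mul(2, d)), Pow(Add(-5, s), -1)) = Mul(Pow(Add(-5, s), -1), Add(-5, Mul(2, d))))
Mul(Add(Function('z')(-2, 0), r), Function('j')(1)) = Mul(Add(Mul(Pow(Add(-5, 0), -1), Add(-5, Mul(2, -2))), -496), Add(6, 1)) = Mul(Add(Mul(Pow(-5, -1), Add(-5, -4)), -496), 7) = Mul(Add(Mul(Rational(-1, 5), -9), -496), 7) = Mul(Add(Rational(9, 5), -496), 7) = Mul(Rational(-2471, 5), 7) = Rational(-17297, 5)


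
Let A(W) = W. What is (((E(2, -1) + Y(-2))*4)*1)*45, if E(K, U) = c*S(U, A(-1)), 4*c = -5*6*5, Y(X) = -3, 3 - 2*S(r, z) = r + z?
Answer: -17415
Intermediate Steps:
S(r, z) = 3/2 - r/2 - z/2 (S(r, z) = 3/2 - (r + z)/2 = 3/2 + (-r/2 - z/2) = 3/2 - r/2 - z/2)
c = -75/2 (c = (-5*6*5)/4 = (-30*5)/4 = (¼)*(-150) = -75/2 ≈ -37.500)
E(K, U) = -75 + 75*U/4 (E(K, U) = -75*(3/2 - U/2 - ½*(-1))/2 = -75*(3/2 - U/2 + ½)/2 = -75*(2 - U/2)/2 = -75 + 75*U/4)
(((E(2, -1) + Y(-2))*4)*1)*45 = ((((-75 + (75/4)*(-1)) - 3)*4)*1)*45 = ((((-75 - 75/4) - 3)*4)*1)*45 = (((-375/4 - 3)*4)*1)*45 = (-387/4*4*1)*45 = -387*1*45 = -387*45 = -17415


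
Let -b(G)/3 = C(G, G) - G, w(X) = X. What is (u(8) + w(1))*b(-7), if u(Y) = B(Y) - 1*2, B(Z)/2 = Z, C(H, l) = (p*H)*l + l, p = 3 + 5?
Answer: -17640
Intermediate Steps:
p = 8
C(H, l) = l + 8*H*l (C(H, l) = (8*H)*l + l = 8*H*l + l = l + 8*H*l)
B(Z) = 2*Z
b(G) = 3*G - 3*G*(1 + 8*G) (b(G) = -3*(G*(1 + 8*G) - G) = -3*(-G + G*(1 + 8*G)) = 3*G - 3*G*(1 + 8*G))
u(Y) = -2 + 2*Y (u(Y) = 2*Y - 1*2 = 2*Y - 2 = -2 + 2*Y)
(u(8) + w(1))*b(-7) = ((-2 + 2*8) + 1)*(-24*(-7)**2) = ((-2 + 16) + 1)*(-24*49) = (14 + 1)*(-1176) = 15*(-1176) = -17640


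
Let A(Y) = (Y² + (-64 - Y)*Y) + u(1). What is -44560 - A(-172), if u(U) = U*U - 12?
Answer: -55557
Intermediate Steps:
u(U) = -12 + U² (u(U) = U² - 12 = -12 + U²)
A(Y) = -11 + Y² + Y*(-64 - Y) (A(Y) = (Y² + (-64 - Y)*Y) + (-12 + 1²) = (Y² + Y*(-64 - Y)) + (-12 + 1) = (Y² + Y*(-64 - Y)) - 11 = -11 + Y² + Y*(-64 - Y))
-44560 - A(-172) = -44560 - (-11 - 64*(-172)) = -44560 - (-11 + 11008) = -44560 - 1*10997 = -44560 - 10997 = -55557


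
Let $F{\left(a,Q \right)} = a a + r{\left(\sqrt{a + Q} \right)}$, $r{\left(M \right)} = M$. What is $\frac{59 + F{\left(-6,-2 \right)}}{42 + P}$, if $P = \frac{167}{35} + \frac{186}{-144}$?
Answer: $\frac{79800}{38203} + \frac{1680 i \sqrt{2}}{38203} \approx 2.0888 + 0.062191 i$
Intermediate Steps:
$F{\left(a,Q \right)} = a^{2} + \sqrt{Q + a}$ ($F{\left(a,Q \right)} = a a + \sqrt{a + Q} = a^{2} + \sqrt{Q + a}$)
$P = \frac{2923}{840}$ ($P = 167 \cdot \frac{1}{35} + 186 \left(- \frac{1}{144}\right) = \frac{167}{35} - \frac{31}{24} = \frac{2923}{840} \approx 3.4798$)
$\frac{59 + F{\left(-6,-2 \right)}}{42 + P} = \frac{59 + \left(\left(-6\right)^{2} + \sqrt{-2 - 6}\right)}{42 + \frac{2923}{840}} = \frac{59 + \left(36 + \sqrt{-8}\right)}{\frac{38203}{840}} = \left(59 + \left(36 + 2 i \sqrt{2}\right)\right) \frac{840}{38203} = \left(95 + 2 i \sqrt{2}\right) \frac{840}{38203} = \frac{79800}{38203} + \frac{1680 i \sqrt{2}}{38203}$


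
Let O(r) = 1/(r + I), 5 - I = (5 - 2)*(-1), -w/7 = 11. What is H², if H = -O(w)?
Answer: 1/4761 ≈ 0.00021004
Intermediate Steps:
w = -77 (w = -7*11 = -77)
I = 8 (I = 5 - (5 - 2)*(-1) = 5 - 3*(-1) = 5 - 1*(-3) = 5 + 3 = 8)
O(r) = 1/(8 + r) (O(r) = 1/(r + 8) = 1/(8 + r))
H = 1/69 (H = -1/(8 - 77) = -1/(-69) = -1*(-1/69) = 1/69 ≈ 0.014493)
H² = (1/69)² = 1/4761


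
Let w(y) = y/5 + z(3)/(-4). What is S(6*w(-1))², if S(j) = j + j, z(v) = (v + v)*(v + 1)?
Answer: 138384/25 ≈ 5535.4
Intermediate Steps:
z(v) = 2*v*(1 + v) (z(v) = (2*v)*(1 + v) = 2*v*(1 + v))
w(y) = -6 + y/5 (w(y) = y/5 + (2*3*(1 + 3))/(-4) = y*(⅕) + (2*3*4)*(-¼) = y/5 + 24*(-¼) = y/5 - 6 = -6 + y/5)
S(j) = 2*j
S(6*w(-1))² = (2*(6*(-6 + (⅕)*(-1))))² = (2*(6*(-6 - ⅕)))² = (2*(6*(-31/5)))² = (2*(-186/5))² = (-372/5)² = 138384/25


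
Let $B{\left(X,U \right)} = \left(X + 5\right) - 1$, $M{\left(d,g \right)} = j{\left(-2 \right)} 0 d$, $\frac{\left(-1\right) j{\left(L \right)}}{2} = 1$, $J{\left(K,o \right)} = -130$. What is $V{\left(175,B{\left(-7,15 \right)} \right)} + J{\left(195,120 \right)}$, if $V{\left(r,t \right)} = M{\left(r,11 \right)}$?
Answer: $-130$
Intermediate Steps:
$j{\left(L \right)} = -2$ ($j{\left(L \right)} = \left(-2\right) 1 = -2$)
$M{\left(d,g \right)} = 0$ ($M{\left(d,g \right)} = \left(-2\right) 0 d = 0 d = 0$)
$B{\left(X,U \right)} = 4 + X$ ($B{\left(X,U \right)} = \left(5 + X\right) - 1 = 4 + X$)
$V{\left(r,t \right)} = 0$
$V{\left(175,B{\left(-7,15 \right)} \right)} + J{\left(195,120 \right)} = 0 - 130 = -130$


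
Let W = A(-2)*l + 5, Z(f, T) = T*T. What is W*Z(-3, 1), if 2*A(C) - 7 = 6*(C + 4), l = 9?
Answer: 181/2 ≈ 90.500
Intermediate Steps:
Z(f, T) = T²
A(C) = 31/2 + 3*C (A(C) = 7/2 + (6*(C + 4))/2 = 7/2 + (6*(4 + C))/2 = 7/2 + (24 + 6*C)/2 = 7/2 + (12 + 3*C) = 31/2 + 3*C)
W = 181/2 (W = (31/2 + 3*(-2))*9 + 5 = (31/2 - 6)*9 + 5 = (19/2)*9 + 5 = 171/2 + 5 = 181/2 ≈ 90.500)
W*Z(-3, 1) = (181/2)*1² = (181/2)*1 = 181/2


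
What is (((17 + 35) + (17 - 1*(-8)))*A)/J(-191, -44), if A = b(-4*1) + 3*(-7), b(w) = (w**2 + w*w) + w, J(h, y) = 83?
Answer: 539/83 ≈ 6.4940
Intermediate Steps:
b(w) = w + 2*w**2 (b(w) = (w**2 + w**2) + w = 2*w**2 + w = w + 2*w**2)
A = 7 (A = (-4*1)*(1 + 2*(-4*1)) + 3*(-7) = -4*(1 + 2*(-4)) - 21 = -4*(1 - 8) - 21 = -4*(-7) - 21 = 28 - 21 = 7)
(((17 + 35) + (17 - 1*(-8)))*A)/J(-191, -44) = (((17 + 35) + (17 - 1*(-8)))*7)/83 = ((52 + (17 + 8))*7)*(1/83) = ((52 + 25)*7)*(1/83) = (77*7)*(1/83) = 539*(1/83) = 539/83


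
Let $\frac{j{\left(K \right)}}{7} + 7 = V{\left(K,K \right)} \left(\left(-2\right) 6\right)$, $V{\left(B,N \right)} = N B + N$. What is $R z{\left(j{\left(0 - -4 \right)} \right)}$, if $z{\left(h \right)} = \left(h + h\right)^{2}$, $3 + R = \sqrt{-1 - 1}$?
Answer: $-35873292 + 11957764 i \sqrt{2} \approx -3.5873 \cdot 10^{7} + 1.6911 \cdot 10^{7} i$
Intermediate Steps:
$V{\left(B,N \right)} = N + B N$ ($V{\left(B,N \right)} = B N + N = N + B N$)
$R = -3 + i \sqrt{2}$ ($R = -3 + \sqrt{-1 - 1} = -3 + \sqrt{-2} = -3 + i \sqrt{2} \approx -3.0 + 1.4142 i$)
$j{\left(K \right)} = -49 - 84 K \left(1 + K\right)$ ($j{\left(K \right)} = -49 + 7 K \left(1 + K\right) \left(\left(-2\right) 6\right) = -49 + 7 K \left(1 + K\right) \left(-12\right) = -49 + 7 \left(- 12 K \left(1 + K\right)\right) = -49 - 84 K \left(1 + K\right)$)
$z{\left(h \right)} = 4 h^{2}$ ($z{\left(h \right)} = \left(2 h\right)^{2} = 4 h^{2}$)
$R z{\left(j{\left(0 - -4 \right)} \right)} = \left(-3 + i \sqrt{2}\right) 4 \left(-49 - 84 \left(0 - -4\right) \left(1 + \left(0 - -4\right)\right)\right)^{2} = \left(-3 + i \sqrt{2}\right) 4 \left(-49 - 84 \left(0 + 4\right) \left(1 + \left(0 + 4\right)\right)\right)^{2} = \left(-3 + i \sqrt{2}\right) 4 \left(-49 - 336 \left(1 + 4\right)\right)^{2} = \left(-3 + i \sqrt{2}\right) 4 \left(-49 - 336 \cdot 5\right)^{2} = \left(-3 + i \sqrt{2}\right) 4 \left(-49 - 1680\right)^{2} = \left(-3 + i \sqrt{2}\right) 4 \left(-1729\right)^{2} = \left(-3 + i \sqrt{2}\right) 4 \cdot 2989441 = \left(-3 + i \sqrt{2}\right) 11957764 = -35873292 + 11957764 i \sqrt{2}$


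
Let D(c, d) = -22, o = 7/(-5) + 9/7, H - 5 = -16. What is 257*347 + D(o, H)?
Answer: 89157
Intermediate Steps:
H = -11 (H = 5 - 16 = -11)
o = -4/35 (o = 7*(-1/5) + 9*(1/7) = -7/5 + 9/7 = -4/35 ≈ -0.11429)
257*347 + D(o, H) = 257*347 - 22 = 89179 - 22 = 89157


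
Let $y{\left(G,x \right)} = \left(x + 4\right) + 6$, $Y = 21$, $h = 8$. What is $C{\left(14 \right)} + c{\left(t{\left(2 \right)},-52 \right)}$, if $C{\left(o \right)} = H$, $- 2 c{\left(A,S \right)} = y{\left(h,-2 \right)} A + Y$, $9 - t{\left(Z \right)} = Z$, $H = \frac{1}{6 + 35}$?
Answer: $- \frac{3155}{82} \approx -38.476$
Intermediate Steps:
$y{\left(G,x \right)} = 10 + x$ ($y{\left(G,x \right)} = \left(4 + x\right) + 6 = 10 + x$)
$H = \frac{1}{41} \approx 0.02439$
$t{\left(Z \right)} = 9 - Z$
$c{\left(A,S \right)} = - \frac{21}{2} - 4 A$ ($c{\left(A,S \right)} = - \frac{\left(10 - 2\right) A + 21}{2} = - \frac{8 A + 21}{2} = - \frac{21 + 8 A}{2} = - \frac{21}{2} - 4 A$)
$C{\left(o \right)} = \frac{1}{41}$
$C{\left(14 \right)} + c{\left(t{\left(2 \right)},-52 \right)} = \frac{1}{41} - \left(\frac{21}{2} + 4 \left(9 - 2\right)\right) = \frac{1}{41} - \frac{77}{2} = - \frac{3155}{82}$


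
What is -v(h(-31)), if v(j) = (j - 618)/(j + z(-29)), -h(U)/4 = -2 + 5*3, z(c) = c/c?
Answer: -670/51 ≈ -13.137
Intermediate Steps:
z(c) = 1
h(U) = -52 (h(U) = -4*(-2 + 5*3) = -4*(-2 + 15) = -4*13 = -52)
v(j) = (-618 + j)/(1 + j) (v(j) = (j - 618)/(j + 1) = (-618 + j)/(1 + j))
-v(h(-31)) = -(-618 - 52)/(1 - 52) = -(-670)/(-51) = -(-1)*(-670)/51 = -1*670/51 = -670/51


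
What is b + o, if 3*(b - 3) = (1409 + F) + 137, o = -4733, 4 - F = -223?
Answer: -4139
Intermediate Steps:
F = 227 (F = 4 - 1*(-223) = 4 + 223 = 227)
b = 594 (b = 3 + ((1409 + 227) + 137)/3 = 3 + (1636 + 137)/3 = 3 + (⅓)*1773 = 3 + 591 = 594)
b + o = 594 - 4733 = -4139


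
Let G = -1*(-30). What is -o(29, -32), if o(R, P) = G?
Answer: -30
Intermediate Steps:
G = 30
o(R, P) = 30
-o(29, -32) = -1*30 = -30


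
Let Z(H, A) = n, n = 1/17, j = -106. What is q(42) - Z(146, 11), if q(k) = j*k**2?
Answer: -3178729/17 ≈ -1.8698e+5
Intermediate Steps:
n = 1/17 ≈ 0.058824
Z(H, A) = 1/17
q(k) = -106*k**2
q(42) - Z(146, 11) = -106*42**2 - 1*1/17 = -106*1764 - 1/17 = -186984 - 1/17 = -3178729/17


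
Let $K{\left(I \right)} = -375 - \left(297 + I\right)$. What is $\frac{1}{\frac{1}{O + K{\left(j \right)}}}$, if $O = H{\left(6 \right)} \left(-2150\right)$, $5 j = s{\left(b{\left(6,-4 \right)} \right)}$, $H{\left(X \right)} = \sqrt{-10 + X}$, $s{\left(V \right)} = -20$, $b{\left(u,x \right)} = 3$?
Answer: $-668 - 4300 i \approx -668.0 - 4300.0 i$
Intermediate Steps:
$j = -4$ ($j = \frac{1}{5} \left(-20\right) = -4$)
$K{\left(I \right)} = -672 - I$
$O = - 4300 i$ ($O = \sqrt{-10 + 6} \left(-2150\right) = \sqrt{-4} \left(-2150\right) = 2 i \left(-2150\right) = - 4300 i \approx - 4300.0 i$)
$\frac{1}{\frac{1}{O + K{\left(j \right)}}} = \frac{1}{\frac{1}{- 4300 i - 668}} = \frac{1}{\frac{1}{-668 - 4300 i}} = \frac{1}{\frac{1}{18936224} \left(-668 + 4300 i\right)} = -668 - 4300 i$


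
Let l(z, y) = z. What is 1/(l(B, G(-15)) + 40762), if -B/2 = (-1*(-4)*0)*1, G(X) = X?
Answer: 1/40762 ≈ 2.4533e-5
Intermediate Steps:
B = 0 (B = -2*-1*(-4)*0 = -2*4*0 = -0 = -2*0 = 0)
1/(l(B, G(-15)) + 40762) = 1/(0 + 40762) = 1/40762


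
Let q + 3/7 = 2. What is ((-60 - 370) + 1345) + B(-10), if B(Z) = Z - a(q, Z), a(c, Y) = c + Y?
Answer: 6394/7 ≈ 913.43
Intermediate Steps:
q = 11/7 (q = -3/7 + 2 = 11/7 ≈ 1.5714)
a(c, Y) = Y + c
B(Z) = -11/7 (B(Z) = Z - (Z + 11/7) = Z - (11/7 + Z) = Z + (-11/7 - Z) = -11/7)
((-60 - 370) + 1345) + B(-10) = ((-60 - 370) + 1345) - 11/7 = (-430 + 1345) - 11/7 = 915 - 11/7 = 6394/7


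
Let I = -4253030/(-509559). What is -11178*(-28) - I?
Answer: 159479561026/509559 ≈ 3.1298e+5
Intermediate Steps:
I = 4253030/509559 (I = -4253030*(-1/509559) = 4253030/509559 ≈ 8.3465)
-11178*(-28) - I = -11178*(-28) - 1*4253030/509559 = 312984 - 4253030/509559 = 159479561026/509559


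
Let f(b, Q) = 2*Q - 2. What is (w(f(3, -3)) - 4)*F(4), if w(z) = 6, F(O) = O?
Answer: 8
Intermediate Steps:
f(b, Q) = -2 + 2*Q
(w(f(3, -3)) - 4)*F(4) = (6 - 4)*4 = 2*4 = 8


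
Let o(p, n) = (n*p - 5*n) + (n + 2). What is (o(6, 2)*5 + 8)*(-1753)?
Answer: -66614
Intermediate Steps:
o(p, n) = 2 - 4*n + n*p (o(p, n) = (-5*n + n*p) + (2 + n) = 2 - 4*n + n*p)
(o(6, 2)*5 + 8)*(-1753) = ((2 - 4*2 + 2*6)*5 + 8)*(-1753) = ((2 - 8 + 12)*5 + 8)*(-1753) = (6*5 + 8)*(-1753) = (30 + 8)*(-1753) = 38*(-1753) = -66614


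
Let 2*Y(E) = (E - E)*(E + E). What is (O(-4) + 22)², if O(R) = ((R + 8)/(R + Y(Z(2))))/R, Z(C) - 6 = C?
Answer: 7921/16 ≈ 495.06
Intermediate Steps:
Z(C) = 6 + C
Y(E) = 0 (Y(E) = ((E - E)*(E + E))/2 = (0*(2*E))/2 = (½)*0 = 0)
O(R) = (8 + R)/R² (O(R) = ((R + 8)/(R + 0))/R = ((8 + R)/R)/R = (8 + R)/R²)
(O(-4) + 22)² = ((8 - 4)/(-4)² + 22)² = ((1/16)*4 + 22)² = (¼ + 22)² = (89/4)² = 7921/16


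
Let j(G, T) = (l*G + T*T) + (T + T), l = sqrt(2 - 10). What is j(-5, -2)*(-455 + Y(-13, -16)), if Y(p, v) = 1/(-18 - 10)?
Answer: 63705*I*sqrt(2)/14 ≈ 6435.2*I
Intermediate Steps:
Y(p, v) = -1/28 (Y(p, v) = 1/(-28) = -1/28)
l = 2*I*sqrt(2) (l = sqrt(-8) = 2*I*sqrt(2) ≈ 2.8284*I)
j(G, T) = T**2 + 2*T + 2*I*G*sqrt(2) (j(G, T) = ((2*I*sqrt(2))*G + T*T) + (T + T) = (2*I*G*sqrt(2) + T**2) + 2*T = (T**2 + 2*I*G*sqrt(2)) + 2*T = T**2 + 2*T + 2*I*G*sqrt(2))
j(-5, -2)*(-455 + Y(-13, -16)) = ((-2)**2 + 2*(-2) + 2*I*(-5)*sqrt(2))*(-455 - 1/28) = (4 - 4 - 10*I*sqrt(2))*(-12741/28) = -10*I*sqrt(2)*(-12741/28) = 63705*I*sqrt(2)/14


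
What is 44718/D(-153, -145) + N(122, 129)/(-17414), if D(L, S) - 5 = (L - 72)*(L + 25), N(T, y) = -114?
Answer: 391001511/250805135 ≈ 1.5590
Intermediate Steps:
D(L, S) = 5 + (-72 + L)*(25 + L) (D(L, S) = 5 + (L - 72)*(L + 25) = 5 + (-72 + L)*(25 + L))
44718/D(-153, -145) + N(122, 129)/(-17414) = 44718/(-1795 + (-153)**2 - 47*(-153)) - 114/(-17414) = 44718/(-1795 + 23409 + 7191) - 114*(-1/17414) = 44718/28805 + 57/8707 = 391001511/250805135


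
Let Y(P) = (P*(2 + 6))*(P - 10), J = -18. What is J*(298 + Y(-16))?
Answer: -65268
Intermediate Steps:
Y(P) = 8*P*(-10 + P) (Y(P) = (P*8)*(-10 + P) = (8*P)*(-10 + P) = 8*P*(-10 + P))
J*(298 + Y(-16)) = -18*(298 + 8*(-16)*(-10 - 16)) = -18*(298 + 8*(-16)*(-26)) = -18*(298 + 3328) = -18*3626 = -65268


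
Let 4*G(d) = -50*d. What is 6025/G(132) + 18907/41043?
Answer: -960389/300982 ≈ -3.1909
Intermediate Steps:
G(d) = -25*d/2 (G(d) = (-50*d)/4 = -25*d/2)
6025/G(132) + 18907/41043 = 6025/((-25/2*132)) + 18907/41043 = 6025/(-1650) + 18907*(1/41043) = 6025*(-1/1650) + 18907/41043 = -241/66 + 18907/41043 = -960389/300982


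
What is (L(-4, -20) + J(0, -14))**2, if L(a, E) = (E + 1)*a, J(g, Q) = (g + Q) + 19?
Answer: 6561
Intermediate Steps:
J(g, Q) = 19 + Q + g (J(g, Q) = (Q + g) + 19 = 19 + Q + g)
L(a, E) = a*(1 + E) (L(a, E) = (1 + E)*a = a*(1 + E))
(L(-4, -20) + J(0, -14))**2 = (-4*(1 - 20) + (19 - 14 + 0))**2 = (-4*(-19) + 5)**2 = (76 + 5)**2 = 81**2 = 6561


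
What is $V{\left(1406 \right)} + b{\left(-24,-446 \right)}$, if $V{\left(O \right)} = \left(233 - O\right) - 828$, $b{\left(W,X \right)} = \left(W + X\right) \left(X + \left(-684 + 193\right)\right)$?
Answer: $438389$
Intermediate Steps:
$b{\left(W,X \right)} = \left(-491 + X\right) \left(W + X\right)$ ($b{\left(W,X \right)} = \left(W + X\right) \left(X - 491\right) = \left(W + X\right) \left(-491 + X\right) = \left(-491 + X\right) \left(W + X\right)$)
$V{\left(O \right)} = -595 - O$
$V{\left(1406 \right)} + b{\left(-24,-446 \right)} = \left(-595 - 1406\right) - \left(-241474 - 198916\right) = \left(-595 - 1406\right) + \left(198916 + 11784 + 218986 + 10704\right) = -2001 + 440390 = 438389$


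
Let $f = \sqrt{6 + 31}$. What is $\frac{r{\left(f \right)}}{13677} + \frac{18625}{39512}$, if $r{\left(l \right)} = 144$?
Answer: $\frac{86807951}{180135208} \approx 0.4819$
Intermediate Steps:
$f = \sqrt{37} \approx 6.0828$
$\frac{r{\left(f \right)}}{13677} + \frac{18625}{39512} = \frac{144}{13677} + \frac{18625}{39512} = 144 \cdot \frac{1}{13677} + 18625 \cdot \frac{1}{39512} = \frac{48}{4559} + \frac{18625}{39512} = \frac{86807951}{180135208}$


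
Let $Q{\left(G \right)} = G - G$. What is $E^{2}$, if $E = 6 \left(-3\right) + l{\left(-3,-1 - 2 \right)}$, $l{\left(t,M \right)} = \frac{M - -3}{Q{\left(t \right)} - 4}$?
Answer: $324$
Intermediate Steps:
$Q{\left(G \right)} = 0$
$l{\left(t,M \right)} = - \frac{3}{4} - \frac{M}{4}$ ($l{\left(t,M \right)} = \frac{M - -3}{0 - 4} = \frac{M + 3}{-4} = \left(3 + M\right) \left(- \frac{1}{4}\right) = - \frac{3}{4} - \frac{M}{4}$)
$E = -18$ ($E = 6 \left(-3\right) - \left(\frac{3}{4} + \frac{-1 - 2}{4}\right) = -18 - 0 = -18 + \left(- \frac{3}{4} + \frac{3}{4}\right) = -18 + 0 = -18$)
$E^{2} = \left(-18\right)^{2} = 324$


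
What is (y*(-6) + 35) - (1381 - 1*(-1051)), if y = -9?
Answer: -2343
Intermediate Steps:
(y*(-6) + 35) - (1381 - 1*(-1051)) = (-9*(-6) + 35) - (1381 - 1*(-1051)) = (54 + 35) - (1381 + 1051) = 89 - 1*2432 = 89 - 2432 = -2343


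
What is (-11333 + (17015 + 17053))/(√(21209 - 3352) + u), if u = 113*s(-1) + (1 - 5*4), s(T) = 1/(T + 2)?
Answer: -2137090/9021 + 22735*√17857/9021 ≈ 99.877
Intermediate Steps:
s(T) = 1/(2 + T)
u = 94 (u = 113/(2 - 1) + (1 - 5*4) = 113/1 + (1 - 20) = 113*1 - 19 = 113 - 19 = 94)
(-11333 + (17015 + 17053))/(√(21209 - 3352) + u) = (-11333 + (17015 + 17053))/(√(21209 - 3352) + 94) = (-11333 + 34068)/(√17857 + 94) = 22735/(94 + √17857)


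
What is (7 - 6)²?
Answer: 1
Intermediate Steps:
(7 - 6)² = 1² = 1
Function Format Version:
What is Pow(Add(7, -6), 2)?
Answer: 1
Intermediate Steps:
Pow(Add(7, -6), 2) = Pow(1, 2) = 1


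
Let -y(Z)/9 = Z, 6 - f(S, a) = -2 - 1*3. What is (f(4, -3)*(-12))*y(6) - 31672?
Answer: -24544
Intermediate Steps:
f(S, a) = 11 (f(S, a) = 6 - (-2 - 1*3) = 6 - (-2 - 3) = 6 - 1*(-5) = 6 + 5 = 11)
y(Z) = -9*Z
(f(4, -3)*(-12))*y(6) - 31672 = (11*(-12))*(-9*6) - 31672 = -132*(-54) - 31672 = 7128 - 31672 = -24544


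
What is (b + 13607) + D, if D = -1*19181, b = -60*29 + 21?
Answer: -7293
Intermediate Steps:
b = -1719 (b = -1740 + 21 = -1719)
D = -19181
(b + 13607) + D = (-1719 + 13607) - 19181 = 11888 - 19181 = -7293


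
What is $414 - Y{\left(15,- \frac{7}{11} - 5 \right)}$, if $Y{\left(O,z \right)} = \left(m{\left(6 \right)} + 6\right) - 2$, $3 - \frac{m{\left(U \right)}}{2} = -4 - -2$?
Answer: $400$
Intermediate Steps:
$m{\left(U \right)} = 10$ ($m{\left(U \right)} = 6 - 2 \left(-4 - -2\right) = 6 - 2 \left(-4 + 2\right) = 6 - -4 = 6 + 4 = 10$)
$Y{\left(O,z \right)} = 14$ ($Y{\left(O,z \right)} = \left(10 + 6\right) - 2 = 16 - 2 = 14$)
$414 - Y{\left(15,- \frac{7}{11} - 5 \right)} = 414 - 14 = 400$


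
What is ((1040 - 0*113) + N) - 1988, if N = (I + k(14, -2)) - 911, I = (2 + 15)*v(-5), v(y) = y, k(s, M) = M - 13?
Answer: -1959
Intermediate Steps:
k(s, M) = -13 + M
I = -85 (I = (2 + 15)*(-5) = 17*(-5) = -85)
N = -1011 (N = (-85 + (-13 - 2)) - 911 = (-85 - 15) - 911 = -100 - 911 = -1011)
((1040 - 0*113) + N) - 1988 = ((1040 - 0*113) - 1011) - 1988 = ((1040 - 1*0) - 1011) - 1988 = ((1040 + 0) - 1011) - 1988 = (1040 - 1011) - 1988 = 29 - 1988 = -1959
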